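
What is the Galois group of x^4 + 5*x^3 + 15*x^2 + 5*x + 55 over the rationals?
The polynomial is an irreducible quartic over Q and its discriminant is 66430125, which is not a perfect square, so the Galois group is not contained in A_4. The resolvent cubic y^3 - 15*y^2 - 195*y + 1900 has exactly one rational root, so the Galois group is C_4 or D_4. The quartic becomes reducible over Q(sqrt(disc)), so the group is C_4.

C_4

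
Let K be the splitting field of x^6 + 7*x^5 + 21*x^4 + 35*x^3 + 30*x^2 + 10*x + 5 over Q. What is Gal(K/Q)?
The polynomial f is an irreducible sextic over Q, so G = Gal(f/Q) is one of the 16 transitive subgroups 6T1, ..., 6T16 of S_6. The discriminant of f is 525625 = 725^2, a perfect square, so G is contained in A_6. The transitive groups of degree 6 contained in A_6 are: A_4 (6T4, order 12), S_4 (6T7, order 24), (C_3 x C_3) : C_4 (6T10, order 36), PSL(2,5) (6T12, order 60), A_6 (6T15, order 360). By Dedekind's theorem, for a prime p not dividing disc(f) the degrees of the irreducible factors of f mod p form the cycle type of an element of G. Factoring f modulo the 19 such primes p <= 73 (skipping 5, 29, which divide the discriminant), each new pattern first appears at: mod 2: f = (x^2 + x + 1)(x^4 + x + 1), pattern 4+2; mod 11: f = (x^3 + 2x + 2)(x^3 + 7x^2 + 8x + 8), pattern 3+3; mod 19: f = (x + 12)(x + 13)(x^2 + 6x + 10)(x^2 + 14x + 12), pattern 2+2+1+1; mod 61: f = (x + 29)(x + 36)(x + 43)(x^3 + 21x^2 + 14x + 14), pattern 3+1+1+1. No other pattern occurs in this range, so the set of observed cycle types is {4+2, 3+3, 2+2+1+1, 3+1+1+1}. The candidates containing elements of all these cycle types are (C_3 x C_3) : C_4 (6T10) of order 36, A_6 (6T15) of order 360; the others are excluded. The observed types are precisely the cycle types that occur in (C_3 x C_3) : C_4 (6T10) (apart from the identity). Each of the other remaining candidates has further cycle types, and by the Chebotarev density theorem the matching factorization patterns would occur for a proportion of primes equal to their share of the group: A_6 (6T15) additionally contains elements of type 5+1 (144 of its 360 elements, about 40% of primes). None of the 19 primes tested shows any such pattern (for each of these groups the chance of that is below 10^-4), which rules them out. Hence G = (C_3 x C_3) : C_4 (6T10), of order 36.

(C_3 x C_3) : C_4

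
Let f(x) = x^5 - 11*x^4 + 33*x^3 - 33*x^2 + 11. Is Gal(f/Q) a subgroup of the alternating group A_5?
Yes

The polynomial is irreducible of degree 5 over Q. Its discriminant is 14641 = 121^2, a perfect square. A Galois group lies in the alternating group exactly when the discriminant is a square in Q, so the Galois group (C_5) is contained in A_5.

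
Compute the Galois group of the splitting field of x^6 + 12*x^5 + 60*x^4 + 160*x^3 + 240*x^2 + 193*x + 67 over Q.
S_6 (order 720)

The polynomial f is an irreducible sextic over Q, so G = Gal(f/Q) is one of the 16 transitive subgroups 6T1, ..., 6T16 of S_6. The discriminant of f is -43531, which is not a perfect square, so G is not contained in A_6. The transitive groups of degree 6 not contained in A_6 are: C_6 (6T1, order 6), S_3 (6T2, order 6), D_6 (6T3, order 12), C_3 x S_3 (6T5, order 18), A_4 x C_2 (6T6, order 24), S_4 (6T8, order 24), S_3 x S_3 (6T9, order 36), S_4 x C_2 (6T11, order 48), (S_3 x S_3) : C_2 (6T13, order 72), PGL(2,5) (6T14, order 120), S_6 (6T16, order 720). By Dedekind's theorem, for a prime p not dividing disc(f) the degrees of the irreducible factors of f mod p form the cycle type of an element of G. Factoring f modulo the 4 such primes p <= 7, each new pattern first appears at: mod 2: f = (x^6 + x + 1), pattern 6; mod 3: f = (x + 1)(x^2 + 1)(x^3 + 2x^2 + 1), pattern 3+2+1; mod 5: f = (x^3 + 3x^2 + 4x + 3)(x^3 + 4x^2 + 4x + 4), pattern 3+3; mod 7: f = (x + 4)(x^5 + x^4 + 6x^2 + 6x + 1), pattern 5+1. No other pattern occurs in this range, so the set of observed cycle types is {6, 3+2+1, 3+3, 5+1}. Among the candidates above, the only group containing elements of all these cycle types is S_6 (6T16); every other candidate lacks at least one of them. Hence G = S_6 (6T16), of order 720.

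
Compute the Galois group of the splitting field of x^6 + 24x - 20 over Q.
A_6, the alternating group on 6 letters

The polynomial f is an irreducible sextic over Q, so G = Gal(f/Q) is one of the 16 transitive subgroups 6T1, ..., 6T16 of S_6. The discriminant of f is 746496000000 = 864000^2, a perfect square, so G is contained in A_6. The transitive groups of degree 6 contained in A_6 are: A_4 (6T4, order 12), S_4 (6T7, order 24), (C_3 x C_3) : C_4 (6T10, order 36), PSL(2,5) (6T12, order 60), A_6 (6T15, order 360). By Dedekind's theorem, for a prime p not dividing disc(f) the degrees of the irreducible factors of f mod p form the cycle type of an element of G. Factoring f modulo the 6 such primes p <= 23 (skipping 2, 3, 5, which divide the discriminant), each new pattern first appears at: mod 7: f = (x + 3)(x^5 + 4x^4 + 2x^3 + x^2 + 4x + 5), pattern 5+1; mod 23: f = (x + 7)(x + 12)(x + 21)(x^3 + 6x^2 + 13x + 16), pattern 3+1+1+1. No other pattern occurs in this range, so the set of observed cycle types is {5+1, 3+1+1+1}. Among the candidates above, the only group containing elements of all these cycle types is A_6 (6T15) — each of A_4 (6T4), S_4 (6T7), (C_3 x C_3) : C_4 (6T10), PSL(2,5) (6T12) lacks at least one of them. Hence G = A_6 (6T15), of order 360.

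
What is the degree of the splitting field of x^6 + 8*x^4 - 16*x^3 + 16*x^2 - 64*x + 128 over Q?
The degree of the splitting field over Q equals the order of the Galois group, so first determine the group. The polynomial f is an irreducible sextic over Q, so G = Gal(f/Q) is one of the 16 transitive subgroups 6T1, ..., 6T16 of S_6. The discriminant of f is -201485505789952, which is not a perfect square, so G is not contained in A_6. The transitive groups of degree 6 not contained in A_6 are: C_6 (6T1, order 6), S_3 (6T2, order 6), D_6 (6T3, order 12), C_3 x S_3 (6T5, order 18), A_4 x C_2 (6T6, order 24), S_4 (6T8, order 24), S_3 x S_3 (6T9, order 36), S_4 x C_2 (6T11, order 48), (S_3 x S_3) : C_2 (6T13, order 72), PGL(2,5) (6T14, order 120), S_6 (6T16, order 720). By Dedekind's theorem, for a prime p not dividing disc(f) the degrees of the irreducible factors of f mod p form the cycle type of an element of G. Factoring f modulo the 29 such primes p <= 113 (skipping 2, which divides the discriminant), each new pattern first appears at: mod 3: f = (x^6 + 2x^4 + 2x^3 + x^2 + 2x + 2), pattern 6; mod 5: f = (x + 2)(x^2 + 3x + 3)(x^3 + 4x + 3), pattern 3+2+1; mod 7: f = (x^2 + 2x + 3)(x^4 + 5x^3 + 2x^2 + 3), pattern 4+2; mod 17: f = (x^3 + 4x + 7)(x^3 + 4x + 11), pattern 3+3; mod 19: f = (x^2 + 6x + 10)(x^2 + 14x + 1)(x^2 + 18x + 9), pattern 2+2+2; mod 37: f = (x + 6)(x + 32)(x^2 + 5x + 29)(x^2 + 31x + 3), pattern 2+2+1+1; mod 41: f = (x + 7)(x + 37)(x + 38)(x^3 + 4x + 23), pattern 3+1+1+1; mod 113: f = (x + 67)(x + 68)(x + 71)(x + 91)(x^2 + 42x + 73), pattern 2+1+1+1+1. No other pattern occurs in this range, so the set of observed cycle types is {6, 3+2+1, 4+2, 3+3, 2+2+2, 2+2+1+1, 3+1+1+1, 2+1+1+1+1}. The candidates containing elements of all these cycle types are (S_3 x S_3) : C_2 (6T13) of order 72, S_6 (6T16) of order 720; the others are excluded. The observed types are precisely the cycle types that occur in (S_3 x S_3) : C_2 (6T13) (apart from the identity). Each of the other remaining candidates has further cycle types, and by the Chebotarev density theorem the matching factorization patterns would occur for a proportion of primes equal to their share of the group: S_6 (6T16) additionally contains elements of type 5+1, 4+1+1 (234 of its 720 elements, about 32% of primes). None of the 29 primes tested shows any such pattern (for each of these groups the chance of that is below 10^-4), which rules them out. Hence G = (S_3 x S_3) : C_2 (6T13), of order 72. The Galois group (S_3 x S_3) : C_2 (6T13) has order 72, so the splitting field has degree 72 over Q.

72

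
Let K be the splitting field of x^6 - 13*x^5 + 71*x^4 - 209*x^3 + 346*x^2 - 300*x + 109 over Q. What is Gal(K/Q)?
6T10: (C_3 x C_3) : C_4

The polynomial f is an irreducible sextic over Q, so G = Gal(f/Q) is one of the 16 transitive subgroups 6T1, ..., 6T16 of S_6. The discriminant of f is 525625 = 725^2, a perfect square, so G is contained in A_6. The transitive groups of degree 6 contained in A_6 are: A_4 (6T4, order 12), S_4 (6T7, order 24), (C_3 x C_3) : C_4 (6T10, order 36), PSL(2,5) (6T12, order 60), A_6 (6T15, order 360). By Dedekind's theorem, for a prime p not dividing disc(f) the degrees of the irreducible factors of f mod p form the cycle type of an element of G. Factoring f modulo the 19 such primes p <= 73 (skipping 5, 29, which divide the discriminant), each new pattern first appears at: mod 2: f = (x^2 + x + 1)(x^4 + x + 1), pattern 4+2; mod 11: f = (x^3 + x^2 + 3x + 9)(x^3 + 8x^2 + 5x + 6), pattern 3+3; mod 19: f = (x + 5)(x + 6)(x^2 + 3x + 8)(x^2 + 11x + 17), pattern 2+2+1+1; mod 61: f = (x + 17)(x + 24)(x + 31)(x^3 + 37x^2 + 59x + 11), pattern 3+1+1+1. No other pattern occurs in this range, so the set of observed cycle types is {4+2, 3+3, 2+2+1+1, 3+1+1+1}. The candidates containing elements of all these cycle types are (C_3 x C_3) : C_4 (6T10) of order 36, A_6 (6T15) of order 360; the others are excluded. The observed types are precisely the cycle types that occur in (C_3 x C_3) : C_4 (6T10) (apart from the identity). Each of the other remaining candidates has further cycle types, and by the Chebotarev density theorem the matching factorization patterns would occur for a proportion of primes equal to their share of the group: A_6 (6T15) additionally contains elements of type 5+1 (144 of its 360 elements, about 40% of primes). None of the 19 primes tested shows any such pattern (for each of these groups the chance of that is below 10^-4), which rules them out. Hence G = (C_3 x C_3) : C_4 (6T10), of order 36.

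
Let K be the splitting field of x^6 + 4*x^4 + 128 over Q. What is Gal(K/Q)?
6T11: S_4 x C_2

The polynomial f is an irreducible sextic over Q, so G = Gal(f/Q) is one of the 16 transitive subgroups 6T1, ..., 6T16 of S_6. The discriminant of f is -1849378557919232, which is not a perfect square, so G is not contained in A_6. The transitive groups of degree 6 not contained in A_6 are: C_6 (6T1, order 6), S_3 (6T2, order 6), D_6 (6T3, order 12), C_3 x S_3 (6T5, order 18), A_4 x C_2 (6T6, order 24), S_4 (6T8, order 24), S_3 x S_3 (6T9, order 36), S_4 x C_2 (6T11, order 48), (S_3 x S_3) : C_2 (6T13, order 72), PGL(2,5) (6T14, order 120), S_6 (6T16, order 720). By Dedekind's theorem, for a prime p not dividing disc(f) the degrees of the irreducible factors of f mod p form the cycle type of an element of G. Factoring f modulo the 29 such primes p <= 127 (skipping 2, 29, which divide the discriminant), each new pattern first appears at: mod 3: f = (x^3 + x^2 + x + 2)(x^3 + 2x^2 + x + 1), pattern 3+3; mod 5: f = (x^6 + 4x^4 + 3), pattern 6; mod 7: f = (x + 1)(x + 6)(x^4 + 5x^2 + 5), pattern 4+1+1; mod 17: f = (x + 7)(x + 10)(x^2 + 4x + 9)(x^2 + 13x + 9), pattern 2+2+1+1; mod 23: f = (x^2 + 16)(x^2 + 3x + 10)(x^2 + 20x + 10), pattern 2+2+2; mod 67: f = (x^2 + 56)(x^4 + 15x^2 + 31), pattern 4+2; mod 127: f = (x + 7)(x + 47)(x + 80)(x + 120)(x^2 + 103), pattern 2+1+1+1+1. No other pattern occurs in this range, so the set of observed cycle types is {3+3, 6, 4+1+1, 2+2+1+1, 2+2+2, 4+2, 2+1+1+1+1}. The candidates containing elements of all these cycle types are S_4 x C_2 (6T11) of order 48, S_6 (6T16) of order 720; the others are excluded. The observed types are precisely the cycle types that occur in S_4 x C_2 (6T11) (apart from the identity). Each of the other remaining candidates has further cycle types, and by the Chebotarev density theorem the matching factorization patterns would occur for a proportion of primes equal to their share of the group: S_6 (6T16) additionally contains elements of type 5+1, 3+2+1, 3+1+1+1 (304 of its 720 elements, about 42% of primes). None of the 29 primes tested shows any such pattern (for each of these groups the chance of that is below 10^-4), which rules them out. Hence G = S_4 x C_2 (6T11), of order 48.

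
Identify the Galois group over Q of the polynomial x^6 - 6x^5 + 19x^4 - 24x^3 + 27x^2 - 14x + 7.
The polynomial f is an irreducible sextic over Q, so G = Gal(f/Q) is one of the 16 transitive subgroups 6T1, ..., 6T16 of S_6. The discriminant of f is -122931200, which is not a perfect square, so G is not contained in A_6. The transitive groups of degree 6 not contained in A_6 are: C_6 (6T1, order 6), S_3 (6T2, order 6), D_6 (6T3, order 12), C_3 x S_3 (6T5, order 18), A_4 x C_2 (6T6, order 24), S_4 (6T8, order 24), S_3 x S_3 (6T9, order 36), S_4 x C_2 (6T11, order 48), (S_3 x S_3) : C_2 (6T13, order 72), PGL(2,5) (6T14, order 120), S_6 (6T16, order 720). By Dedekind's theorem, for a prime p not dividing disc(f) the degrees of the irreducible factors of f mod p form the cycle type of an element of G. Factoring f modulo the 17 such primes p <= 71 (skipping 2, 5, 7, which divide the discriminant), each new pattern first appears at: mod 3: f = (x^3 + x^2 + 2)(x^3 + 2x^2 + 2x + 2), pattern 3+3; mod 13: f = (x^6 + 7x^5 + 6x^4 + 2x^3 + x^2 + 12x + 7), pattern 6; mod 19: f = (x^2 + 8x + 2)(x^4 + 5x^3 + 15x^2 + 17x + 13), pattern 4+2; mod 23: f = (x + 4)(x + 5)(x^4 + 8x^3 + 19x^2 + 13x + 13), pattern 4+1+1; mod 53: f = (x^2 + 17x + 39)(x^2 + 35x + 20)(x^2 + 48x + 49), pattern 2+2+2; mod 59: f = (x + 38)(x + 46)(x^2 + 9x + 17)(x^2 + 19x + 38), pattern 2+2+1+1; mod 71: f = (x + 9)(x + 14)(x + 31)(x + 69)(x^2 + 13x + 32), pattern 2+1+1+1+1. No other pattern occurs in this range, so the set of observed cycle types is {3+3, 6, 4+2, 4+1+1, 2+2+2, 2+2+1+1, 2+1+1+1+1}. The candidates containing elements of all these cycle types are S_4 x C_2 (6T11) of order 48, S_6 (6T16) of order 720; the others are excluded. The observed types are precisely the cycle types that occur in S_4 x C_2 (6T11) (apart from the identity). Each of the other remaining candidates has further cycle types, and by the Chebotarev density theorem the matching factorization patterns would occur for a proportion of primes equal to their share of the group: S_6 (6T16) additionally contains elements of type 5+1, 3+2+1, 3+1+1+1 (304 of its 720 elements, about 42% of primes). None of the 17 primes tested shows any such pattern (for each of these groups the chance of that is below 10^-4), which rules them out. Hence G = S_4 x C_2 (6T11), of order 48.

S_4 x C_2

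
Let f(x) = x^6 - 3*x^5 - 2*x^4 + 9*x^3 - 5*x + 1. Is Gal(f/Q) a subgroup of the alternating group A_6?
The polynomial is irreducible of degree 6 over Q. Its discriminant is 810448, which is not a perfect square. A Galois group lies in the alternating group exactly when the discriminant is a square in Q, so the Galois group (S_3) is not contained in A_6.

No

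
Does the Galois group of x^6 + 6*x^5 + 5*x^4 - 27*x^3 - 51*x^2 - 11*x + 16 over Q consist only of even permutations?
The polynomial is irreducible of degree 6 over Q. Its discriminant is 30991489 = 5567^2, a perfect square. A Galois group lies in the alternating group exactly when the discriminant is a square in Q, so the Galois group (PSL(2,5)) is contained in A_6.

Yes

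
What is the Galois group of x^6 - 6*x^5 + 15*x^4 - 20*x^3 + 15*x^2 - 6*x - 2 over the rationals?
D_6, the dihedral group of order 12

The polynomial f is an irreducible sextic over Q, so G = Gal(f/Q) is one of the 16 transitive subgroups 6T1, ..., 6T16 of S_6. The discriminant of f is 11337408, which is not a perfect square, so G is not contained in A_6. The transitive groups of degree 6 not contained in A_6 are: C_6 (6T1, order 6), S_3 (6T2, order 6), D_6 (6T3, order 12), C_3 x S_3 (6T5, order 18), A_4 x C_2 (6T6, order 24), S_4 (6T8, order 24), S_3 x S_3 (6T9, order 36), S_4 x C_2 (6T11, order 48), (S_3 x S_3) : C_2 (6T13, order 72), PGL(2,5) (6T14, order 120), S_6 (6T16, order 720). By Dedekind's theorem, for a prime p not dividing disc(f) the degrees of the irreducible factors of f mod p form the cycle type of an element of G. Factoring f modulo the 79 such primes p <= 419 (skipping 2, 3, which divide the discriminant), each new pattern first appears at: mod 5: f = (x^2 + 2)(x^2 + x + 1)(x^2 + 3x + 4), pattern 2+2+2; mod 7: f = (x^6 + x^5 + x^4 + x^3 + x^2 + x + 5), pattern 6; mod 11: f = (x + 2)(x + 7)(x^2 + x + 7)(x^2 + 6x + 2), pattern 2+2+1+1; mod 13: f = (x^3 + 10x^2 + 3x + 3)(x^3 + 10x^2 + 3x + 8), pattern 3+3; mod 61: f = (x + 1)(x + 25)(x + 27)(x + 32)(x + 34)(x + 58), pattern 1+1+1+1+1+1. No other pattern occurs in this range, so the set of observed cycle types is {2+2+2, 6, 2+2+1+1, 3+3, 1+1+1+1+1+1}. The candidates containing elements of all these cycle types are D_6 (6T3) of order 12, A_4 x C_2 (6T6) of order 24, S_3 x S_3 (6T9) of order 36, S_4 x C_2 (6T11) of order 48, (S_3 x S_3) : C_2 (6T13) of order 72, PGL(2,5) (6T14) of order 120, S_6 (6T16) of order 720; the others are excluded. The observed types are precisely the cycle types that occur in D_6 (6T3). Each of the other remaining candidates has further cycle types, and by the Chebotarev density theorem the matching factorization patterns would occur for a proportion of primes equal to their share of the group: A_4 x C_2 (6T6) additionally contains elements of type 2+1+1+1+1 (3 of its 24 elements, about 12% of primes); S_3 x S_3 (6T9) additionally contains elements of type 3+1+1+1 (4 of its 36 elements, about 11% of primes); S_4 x C_2 (6T11) additionally contains elements of type 4+2, 4+1+1, 2+1+1+1+1 (15 of its 48 elements, about 31% of primes); (S_3 x S_3) : C_2 (6T13) additionally contains elements of type 4+2, 3+2+1, 3+1+1+1, 2+1+1+1+1 (40 of its 72 elements, about 56% of primes); PGL(2,5) (6T14) additionally contains elements of type 5+1, 4+1+1 (54 of its 120 elements, about 45% of primes); S_6 (6T16) additionally contains elements of type 5+1, 4+2, 4+1+1, 3+2+1, 3+1+1+1, 2+1+1+1+1 (499 of its 720 elements, about 69% of primes). None of the 79 primes tested shows any such pattern (for each of these groups the chance of that is below 10^-4), which rules them out. Hence G = D_6 (6T3), of order 12.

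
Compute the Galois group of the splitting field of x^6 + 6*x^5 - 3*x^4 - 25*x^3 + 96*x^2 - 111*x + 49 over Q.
The polynomial f is an irreducible sextic over Q, so G = Gal(f/Q) is one of the 16 transitive subgroups 6T1, ..., 6T16 of S_6. The discriminant of f is -152796047606667, which is not a perfect square, so G is not contained in A_6. The transitive groups of degree 6 not contained in A_6 are: C_6 (6T1, order 6), S_3 (6T2, order 6), D_6 (6T3, order 12), C_3 x S_3 (6T5, order 18), A_4 x C_2 (6T6, order 24), S_4 (6T8, order 24), S_3 x S_3 (6T9, order 36), S_4 x C_2 (6T11, order 48), (S_3 x S_3) : C_2 (6T13, order 72), PGL(2,5) (6T14, order 120), S_6 (6T16, order 720). By Dedekind's theorem, for a prime p not dividing disc(f) the degrees of the irreducible factors of f mod p form the cycle type of an element of G. Factoring f modulo the 33 such primes p <= 149 (skipping 3, 43, which divide the discriminant), each new pattern first appears at: mod 2: f = (x^6 + x^4 + x^3 + x + 1), pattern 6; mod 7: f = (x)(x + 1)(x + 2)(x^3 + 3x^2 + 4), pattern 3+1+1+1; mod 17: f = (x^2 + 4x + 15)(x^2 + 6x + 16)(x^2 + 13x + 16), pattern 2+2+2; mod 19: f = (x^3 + 3x^2 + x + 6)(x^3 + 3x^2 + 6x + 5), pattern 3+3; mod 73: f = (x + 3)(x + 24)(x + 35)(x + 38)(x + 54)(x + 71), pattern 1+1+1+1+1+1. No other pattern occurs in this range, so the set of observed cycle types is {6, 3+1+1+1, 2+2+2, 3+3, 1+1+1+1+1+1}. The candidates containing elements of all these cycle types are C_3 x S_3 (6T5) of order 18, S_3 x S_3 (6T9) of order 36, (S_3 x S_3) : C_2 (6T13) of order 72, S_6 (6T16) of order 720; the others are excluded. The observed types are precisely the cycle types that occur in C_3 x S_3 (6T5). Each of the other remaining candidates has further cycle types, and by the Chebotarev density theorem the matching factorization patterns would occur for a proportion of primes equal to their share of the group: S_3 x S_3 (6T9) additionally contains elements of type 2+2+1+1 (9 of its 36 elements, about 25% of primes); (S_3 x S_3) : C_2 (6T13) additionally contains elements of type 4+2, 3+2+1, 2+2+1+1, 2+1+1+1+1 (45 of its 72 elements, about 62% of primes); S_6 (6T16) additionally contains elements of type 5+1, 4+2, 4+1+1, 3+2+1, 2+2+1+1, 2+1+1+1+1 (504 of its 720 elements, about 70% of primes). None of the 33 primes tested shows any such pattern (for each of these groups the chance of that is below 10^-4), which rules them out. Hence G = C_3 x S_3 (6T5), of order 18.

C_3 x S_3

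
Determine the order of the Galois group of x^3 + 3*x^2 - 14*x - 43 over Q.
6

The degree of the splitting field over Q equals the order of the Galois group, so first determine the group. The polynomial is an irreducible cubic over Q and its discriminant is -31, which is not a perfect square. For an irreducible cubic, a non-square discriminant gives Galois group S_3. The Galois group S_3 (3T2) has order 6, so the splitting field has degree 6 over Q.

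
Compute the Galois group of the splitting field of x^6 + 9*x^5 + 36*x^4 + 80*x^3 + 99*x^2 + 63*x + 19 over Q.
6T1: C_6

The polynomial f is an irreducible sextic over Q, so G = Gal(f/Q) is one of the 16 transitive subgroups 6T1, ..., 6T16 of S_6. The discriminant of f is -26946027, which is not a perfect square, so G is not contained in A_6. The transitive groups of degree 6 not contained in A_6 are: C_6 (6T1, order 6), S_3 (6T2, order 6), D_6 (6T3, order 12), C_3 x S_3 (6T5, order 18), A_4 x C_2 (6T6, order 24), S_4 (6T8, order 24), S_3 x S_3 (6T9, order 36), S_4 x C_2 (6T11, order 48), (S_3 x S_3) : C_2 (6T13, order 72), PGL(2,5) (6T14, order 120), S_6 (6T16, order 720). By Dedekind's theorem, for a prime p not dividing disc(f) the degrees of the irreducible factors of f mod p form the cycle type of an element of G. Factoring f modulo the 37 such primes p <= 167 (skipping 3, 37, which divide the discriminant), each new pattern first appears at: mod 2: f = (x^6 + x^5 + x^2 + x + 1), pattern 6; mod 7: f = (x^3 + 4x^2 + 3x + 1)(x^3 + 5x^2 + 6x + 5), pattern 3+3; mod 17: f = (x^2 + 11)(x^2 + 10x + 15)(x^2 + 16x + 3), pattern 2+2+2; mod 19: f = (x)(x + 3)(x + 6)(x + 7)(x + 14)(x + 17), pattern 1+1+1+1+1+1. No other pattern occurs in this range, so the set of observed cycle types is {6, 3+3, 2+2+2, 1+1+1+1+1+1}. The candidates containing elements of all these cycle types are C_6 (6T1) of order 6, D_6 (6T3) of order 12, C_3 x S_3 (6T5) of order 18, A_4 x C_2 (6T6) of order 24, S_3 x S_3 (6T9) of order 36, S_4 x C_2 (6T11) of order 48, (S_3 x S_3) : C_2 (6T13) of order 72, PGL(2,5) (6T14) of order 120, S_6 (6T16) of order 720; the others are excluded. The observed types are precisely the cycle types that occur in C_6 (6T1). Each of the other remaining candidates has further cycle types, and by the Chebotarev density theorem the matching factorization patterns would occur for a proportion of primes equal to their share of the group: D_6 (6T3) additionally contains elements of type 2+2+1+1 (3 of its 12 elements, about 25% of primes); C_3 x S_3 (6T5) additionally contains elements of type 3+1+1+1 (4 of its 18 elements, about 22% of primes); A_4 x C_2 (6T6) additionally contains elements of type 2+2+1+1, 2+1+1+1+1 (6 of its 24 elements, about 25% of primes); S_3 x S_3 (6T9) additionally contains elements of type 3+1+1+1, 2+2+1+1 (13 of its 36 elements, about 36% of primes); S_4 x C_2 (6T11) additionally contains elements of type 4+2, 4+1+1, 2+2+1+1, 2+1+1+1+1 (24 of its 48 elements, about 50% of primes); (S_3 x S_3) : C_2 (6T13) additionally contains elements of type 4+2, 3+2+1, 3+1+1+1, 2+2+1+1, 2+1+1+1+1 (49 of its 72 elements, about 68% of primes); PGL(2,5) (6T14) additionally contains elements of type 5+1, 4+1+1, 2+2+1+1 (69 of its 120 elements, about 58% of primes); S_6 (6T16) additionally contains elements of type 5+1, 4+2, 4+1+1, 3+2+1, 3+1+1+1, 2+2+1+1, 2+1+1+1+1 (544 of its 720 elements, about 76% of primes). None of the 37 primes tested shows any such pattern (for each of these groups the chance of that is below 10^-4), which rules them out. Hence G = C_6 (6T1), of order 6.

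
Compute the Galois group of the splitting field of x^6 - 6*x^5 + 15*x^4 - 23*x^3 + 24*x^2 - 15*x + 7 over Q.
C_3 x S_3 (order 18)

The polynomial f is an irreducible sextic over Q, so G = Gal(f/Q) is one of the 16 transitive subgroups 6T1, ..., 6T16 of S_6. The discriminant of f is -177147, which is not a perfect square, so G is not contained in A_6. The transitive groups of degree 6 not contained in A_6 are: C_6 (6T1, order 6), S_3 (6T2, order 6), D_6 (6T3, order 12), C_3 x S_3 (6T5, order 18), A_4 x C_2 (6T6, order 24), S_4 (6T8, order 24), S_3 x S_3 (6T9, order 36), S_4 x C_2 (6T11, order 48), (S_3 x S_3) : C_2 (6T13, order 72), PGL(2,5) (6T14, order 120), S_6 (6T16, order 720). By Dedekind's theorem, for a prime p not dividing disc(f) the degrees of the irreducible factors of f mod p form the cycle type of an element of G. Factoring f modulo the 33 such primes p <= 139 (skipping 3, which divides the discriminant), each new pattern first appears at: mod 2: f = (x^6 + x^4 + x^3 + x + 1), pattern 6; mod 7: f = (x)(x + 1)(x + 3)(x^3 + 4x^2 + 3x + 2), pattern 3+1+1+1; mod 17: f = (x^2 + 2x + 4)(x^2 + 10x + 13)(x^2 + 16x + 7), pattern 2+2+2; mod 19: f = (x^3 + 16x^2 + 3x + 5)(x^3 + 16x^2 + 3x + 9), pattern 3+3; mod 73: f = (x + 12)(x + 20)(x + 21)(x + 28)(x + 29)(x + 30), pattern 1+1+1+1+1+1. No other pattern occurs in this range, so the set of observed cycle types is {6, 3+1+1+1, 2+2+2, 3+3, 1+1+1+1+1+1}. The candidates containing elements of all these cycle types are C_3 x S_3 (6T5) of order 18, S_3 x S_3 (6T9) of order 36, (S_3 x S_3) : C_2 (6T13) of order 72, S_6 (6T16) of order 720; the others are excluded. The observed types are precisely the cycle types that occur in C_3 x S_3 (6T5). Each of the other remaining candidates has further cycle types, and by the Chebotarev density theorem the matching factorization patterns would occur for a proportion of primes equal to their share of the group: S_3 x S_3 (6T9) additionally contains elements of type 2+2+1+1 (9 of its 36 elements, about 25% of primes); (S_3 x S_3) : C_2 (6T13) additionally contains elements of type 4+2, 3+2+1, 2+2+1+1, 2+1+1+1+1 (45 of its 72 elements, about 62% of primes); S_6 (6T16) additionally contains elements of type 5+1, 4+2, 4+1+1, 3+2+1, 2+2+1+1, 2+1+1+1+1 (504 of its 720 elements, about 70% of primes). None of the 33 primes tested shows any such pattern (for each of these groups the chance of that is below 10^-4), which rules them out. Hence G = C_3 x S_3 (6T5), of order 18.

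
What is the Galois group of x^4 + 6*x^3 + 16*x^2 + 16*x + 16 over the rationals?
C_4 (also written C4)

The polynomial is an irreducible quartic over Q and its discriminant is 512000, which is not a perfect square, so the Galois group is not contained in A_4. The resolvent cubic y^3 - 16*y^2 + 32*y + 192 has exactly one rational root, so the Galois group is C_4 or D_4. The quartic becomes reducible over Q(sqrt(disc)), so the group is C_4.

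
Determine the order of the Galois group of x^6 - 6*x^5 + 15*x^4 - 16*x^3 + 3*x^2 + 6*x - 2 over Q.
12

The degree of the splitting field over Q equals the order of the Galois group, so first determine the group. The polynomial f is an irreducible sextic over Q, so G = Gal(f/Q) is one of the 16 transitive subgroups 6T1, ..., 6T16 of S_6. The discriminant of f is 1259712, which is not a perfect square, so G is not contained in A_6. The transitive groups of degree 6 not contained in A_6 are: C_6 (6T1, order 6), S_3 (6T2, order 6), D_6 (6T3, order 12), C_3 x S_3 (6T5, order 18), A_4 x C_2 (6T6, order 24), S_4 (6T8, order 24), S_3 x S_3 (6T9, order 36), S_4 x C_2 (6T11, order 48), (S_3 x S_3) : C_2 (6T13, order 72), PGL(2,5) (6T14, order 120), S_6 (6T16, order 720). By Dedekind's theorem, for a prime p not dividing disc(f) the degrees of the irreducible factors of f mod p form the cycle type of an element of G. Factoring f modulo the 79 such primes p <= 419 (skipping 2, 3, which divide the discriminant), each new pattern first appears at: mod 5: f = (x^6 + 4x^5 + 4x^3 + 3x^2 + x + 3), pattern 6; mod 7: f = (x^2 + x + 6)(x^2 + 3x + 5)(x^2 + 4x + 6), pattern 2+2+2; mod 11: f = (x + 1)(x + 5)(x^2 + 3x + 10)(x^2 + 7x + 7), pattern 2+2+1+1; mod 13: f = (x^3 + 10x^2 + 3x + 5)(x^3 + 10x^2 + 3x + 10), pattern 3+3; mod 97: f = (x + 17)(x + 26)(x + 30)(x + 47)(x + 71)(x + 94), pattern 1+1+1+1+1+1. No other pattern occurs in this range, so the set of observed cycle types is {6, 2+2+2, 2+2+1+1, 3+3, 1+1+1+1+1+1}. The candidates containing elements of all these cycle types are D_6 (6T3) of order 12, A_4 x C_2 (6T6) of order 24, S_3 x S_3 (6T9) of order 36, S_4 x C_2 (6T11) of order 48, (S_3 x S_3) : C_2 (6T13) of order 72, PGL(2,5) (6T14) of order 120, S_6 (6T16) of order 720; the others are excluded. The observed types are precisely the cycle types that occur in D_6 (6T3). Each of the other remaining candidates has further cycle types, and by the Chebotarev density theorem the matching factorization patterns would occur for a proportion of primes equal to their share of the group: A_4 x C_2 (6T6) additionally contains elements of type 2+1+1+1+1 (3 of its 24 elements, about 12% of primes); S_3 x S_3 (6T9) additionally contains elements of type 3+1+1+1 (4 of its 36 elements, about 11% of primes); S_4 x C_2 (6T11) additionally contains elements of type 4+2, 4+1+1, 2+1+1+1+1 (15 of its 48 elements, about 31% of primes); (S_3 x S_3) : C_2 (6T13) additionally contains elements of type 4+2, 3+2+1, 3+1+1+1, 2+1+1+1+1 (40 of its 72 elements, about 56% of primes); PGL(2,5) (6T14) additionally contains elements of type 5+1, 4+1+1 (54 of its 120 elements, about 45% of primes); S_6 (6T16) additionally contains elements of type 5+1, 4+2, 4+1+1, 3+2+1, 3+1+1+1, 2+1+1+1+1 (499 of its 720 elements, about 69% of primes). None of the 79 primes tested shows any such pattern (for each of these groups the chance of that is below 10^-4), which rules them out. Hence G = D_6 (6T3), of order 12. The Galois group D_6 (6T3) has order 12, so the splitting field has degree 12 over Q.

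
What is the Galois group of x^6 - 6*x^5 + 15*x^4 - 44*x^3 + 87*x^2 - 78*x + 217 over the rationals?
6T5: C_3 x S_3

The polynomial f is an irreducible sextic over Q, so G = Gal(f/Q) is one of the 16 transitive subgroups 6T1, ..., 6T16 of S_6. The discriminant of f is -190210142896128, which is not a perfect square, so G is not contained in A_6. The transitive groups of degree 6 not contained in A_6 are: C_6 (6T1, order 6), S_3 (6T2, order 6), D_6 (6T3, order 12), C_3 x S_3 (6T5, order 18), A_4 x C_2 (6T6, order 24), S_4 (6T8, order 24), S_3 x S_3 (6T9, order 36), S_4 x C_2 (6T11, order 48), (S_3 x S_3) : C_2 (6T13, order 72), PGL(2,5) (6T14, order 120), S_6 (6T16, order 720). By Dedekind's theorem, for a prime p not dividing disc(f) the degrees of the irreducible factors of f mod p form the cycle type of an element of G. Factoring f modulo the 33 such primes p <= 149 (skipping 2, 3, which divide the discriminant), each new pattern first appears at: mod 5: f = (x^6 + 4x^5 + x^3 + 2x^2 + 2x + 2), pattern 6; mod 7: f = (x)(x + 1)(x + 3)(x^3 + 4x^2 + 3x + 2), pattern 3+1+1+1; mod 17: f = (x^2 + 10)(x^2 + 5x + 5)(x^2 + 6x + 4), pattern 2+2+2; mod 19: f = (x^3 + 16x^2 + 3x + 3)(x^3 + 16x^2 + 3x + 9), pattern 3+3; mod 73: f = (x + 25)(x + 41)(x + 43)(x + 57)(x + 59)(x + 61), pattern 1+1+1+1+1+1. No other pattern occurs in this range, so the set of observed cycle types is {6, 3+1+1+1, 2+2+2, 3+3, 1+1+1+1+1+1}. The candidates containing elements of all these cycle types are C_3 x S_3 (6T5) of order 18, S_3 x S_3 (6T9) of order 36, (S_3 x S_3) : C_2 (6T13) of order 72, S_6 (6T16) of order 720; the others are excluded. The observed types are precisely the cycle types that occur in C_3 x S_3 (6T5). Each of the other remaining candidates has further cycle types, and by the Chebotarev density theorem the matching factorization patterns would occur for a proportion of primes equal to their share of the group: S_3 x S_3 (6T9) additionally contains elements of type 2+2+1+1 (9 of its 36 elements, about 25% of primes); (S_3 x S_3) : C_2 (6T13) additionally contains elements of type 4+2, 3+2+1, 2+2+1+1, 2+1+1+1+1 (45 of its 72 elements, about 62% of primes); S_6 (6T16) additionally contains elements of type 5+1, 4+2, 4+1+1, 3+2+1, 2+2+1+1, 2+1+1+1+1 (504 of its 720 elements, about 70% of primes). None of the 33 primes tested shows any such pattern (for each of these groups the chance of that is below 10^-4), which rules them out. Hence G = C_3 x S_3 (6T5), of order 18.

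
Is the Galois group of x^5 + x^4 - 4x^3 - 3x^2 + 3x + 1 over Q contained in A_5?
The polynomial is irreducible of degree 5 over Q. Its discriminant is 14641 = 121^2, a perfect square. A Galois group lies in the alternating group exactly when the discriminant is a square in Q, so the Galois group (C_5) is contained in A_5.

Yes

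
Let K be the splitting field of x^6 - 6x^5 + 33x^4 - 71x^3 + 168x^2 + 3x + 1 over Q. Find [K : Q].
The degree of the splitting field over Q equals the order of the Galois group, so first determine the group. The polynomial f is an irreducible sextic over Q, so G = Gal(f/Q) is one of the 16 transitive subgroups 6T1, ..., 6T16 of S_6. The discriminant of f is -401254544639403, which is not a perfect square, so G is not contained in A_6. The transitive groups of degree 6 not contained in A_6 are: C_6 (6T1, order 6), S_3 (6T2, order 6), D_6 (6T3, order 12), C_3 x S_3 (6T5, order 18), A_4 x C_2 (6T6, order 24), S_4 (6T8, order 24), S_3 x S_3 (6T9, order 36), S_4 x C_2 (6T11, order 48), (S_3 x S_3) : C_2 (6T13, order 72), PGL(2,5) (6T14, order 120), S_6 (6T16, order 720). By Dedekind's theorem, for a prime p not dividing disc(f) the degrees of the irreducible factors of f mod p form the cycle type of an element of G. Factoring f modulo the 33 such primes p <= 151 (skipping 3, 7, 13, which divide the discriminant), each new pattern first appears at: mod 2: f = (x^6 + x^4 + x^3 + x + 1), pattern 6; mod 17: f = (x^2 + 5x + 8)(x^2 + 9x + 13)(x^2 + 14x + 9), pattern 2+2+2; mod 19: f = (x^3 + 16x^2 + 12)(x^3 + 16x^2 + 5x + 8), pattern 3+3; mod 31: f = (x + 11)(x + 21)(x + 27)(x^3 + 28x^2 + 14x + 26), pattern 3+1+1+1; mod 73: f = (x + 23)(x + 27)(x + 49)(x + 55)(x + 61)(x + 71), pattern 1+1+1+1+1+1. No other pattern occurs in this range, so the set of observed cycle types is {6, 2+2+2, 3+3, 3+1+1+1, 1+1+1+1+1+1}. The candidates containing elements of all these cycle types are C_3 x S_3 (6T5) of order 18, S_3 x S_3 (6T9) of order 36, (S_3 x S_3) : C_2 (6T13) of order 72, S_6 (6T16) of order 720; the others are excluded. The observed types are precisely the cycle types that occur in C_3 x S_3 (6T5). Each of the other remaining candidates has further cycle types, and by the Chebotarev density theorem the matching factorization patterns would occur for a proportion of primes equal to their share of the group: S_3 x S_3 (6T9) additionally contains elements of type 2+2+1+1 (9 of its 36 elements, about 25% of primes); (S_3 x S_3) : C_2 (6T13) additionally contains elements of type 4+2, 3+2+1, 2+2+1+1, 2+1+1+1+1 (45 of its 72 elements, about 62% of primes); S_6 (6T16) additionally contains elements of type 5+1, 4+2, 4+1+1, 3+2+1, 2+2+1+1, 2+1+1+1+1 (504 of its 720 elements, about 70% of primes). None of the 33 primes tested shows any such pattern (for each of these groups the chance of that is below 10^-4), which rules them out. Hence G = C_3 x S_3 (6T5), of order 18. The Galois group C_3 x S_3 (6T5) has order 18, so the splitting field has degree 18 over Q.

18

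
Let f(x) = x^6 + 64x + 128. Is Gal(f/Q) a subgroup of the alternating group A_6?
The polynomial is irreducible of degree 6 over Q. Its discriminant is -1388339588497408, which is not a perfect square. A Galois group lies in the alternating group exactly when the discriminant is a square in Q, so the Galois group (S_6) is not contained in A_6.

No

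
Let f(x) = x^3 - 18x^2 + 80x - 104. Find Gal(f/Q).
C_3 (also written C3)

The polynomial is an irreducible cubic over Q and its discriminant is 3136 = 56^2, a perfect square. For an irreducible cubic, a square discriminant forces the Galois group to be A_3, the cyclic group of order 3.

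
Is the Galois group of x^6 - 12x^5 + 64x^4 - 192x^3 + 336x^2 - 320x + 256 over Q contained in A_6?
No

The polynomial is irreducible of degree 6 over Q. Its discriminant is -1849378557919232, which is not a perfect square. A Galois group lies in the alternating group exactly when the discriminant is a square in Q, so the Galois group (S_4 x C_2) is not contained in A_6.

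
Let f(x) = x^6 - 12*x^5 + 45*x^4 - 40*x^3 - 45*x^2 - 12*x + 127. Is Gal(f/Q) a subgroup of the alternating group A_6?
The polynomial is irreducible of degree 6 over Q. Its discriminant is -37572373905408, which is not a perfect square. A Galois group lies in the alternating group exactly when the discriminant is a square in Q, so the Galois group (S_3) is not contained in A_6.

No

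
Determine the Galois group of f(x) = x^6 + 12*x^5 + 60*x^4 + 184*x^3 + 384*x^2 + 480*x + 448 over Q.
C_3 x S_3 (order 18)

The polynomial f is an irreducible sextic over Q, so G = Gal(f/Q) is one of the 16 transitive subgroups 6T1, ..., 6T16 of S_6. The discriminant of f is -190210142896128, which is not a perfect square, so G is not contained in A_6. The transitive groups of degree 6 not contained in A_6 are: C_6 (6T1, order 6), S_3 (6T2, order 6), D_6 (6T3, order 12), C_3 x S_3 (6T5, order 18), A_4 x C_2 (6T6, order 24), S_4 (6T8, order 24), S_3 x S_3 (6T9, order 36), S_4 x C_2 (6T11, order 48), (S_3 x S_3) : C_2 (6T13, order 72), PGL(2,5) (6T14, order 120), S_6 (6T16, order 720). By Dedekind's theorem, for a prime p not dividing disc(f) the degrees of the irreducible factors of f mod p form the cycle type of an element of G. Factoring f modulo the 33 such primes p <= 149 (skipping 2, 3, which divide the discriminant), each new pattern first appears at: mod 5: f = (x^6 + 2x^5 + 4x^3 + 4x^2 + 3), pattern 6; mod 7: f = (x)(x + 1)(x + 5)(x^3 + 6x^2 + 5x + 5), pattern 3+1+1+1; mod 17: f = (x^2 + 2x + 11)(x^2 + 13x + 16)(x^2 + 14x + 1), pattern 2+2+2; mod 19: f = (x^3 + 6x^2 + 12x + 4)(x^3 + 6x^2 + 12x + 17), pattern 3+3; mod 73: f = (x + 13)(x + 15)(x + 17)(x + 31)(x + 33)(x + 49), pattern 1+1+1+1+1+1. No other pattern occurs in this range, so the set of observed cycle types is {6, 3+1+1+1, 2+2+2, 3+3, 1+1+1+1+1+1}. The candidates containing elements of all these cycle types are C_3 x S_3 (6T5) of order 18, S_3 x S_3 (6T9) of order 36, (S_3 x S_3) : C_2 (6T13) of order 72, S_6 (6T16) of order 720; the others are excluded. The observed types are precisely the cycle types that occur in C_3 x S_3 (6T5). Each of the other remaining candidates has further cycle types, and by the Chebotarev density theorem the matching factorization patterns would occur for a proportion of primes equal to their share of the group: S_3 x S_3 (6T9) additionally contains elements of type 2+2+1+1 (9 of its 36 elements, about 25% of primes); (S_3 x S_3) : C_2 (6T13) additionally contains elements of type 4+2, 3+2+1, 2+2+1+1, 2+1+1+1+1 (45 of its 72 elements, about 62% of primes); S_6 (6T16) additionally contains elements of type 5+1, 4+2, 4+1+1, 3+2+1, 2+2+1+1, 2+1+1+1+1 (504 of its 720 elements, about 70% of primes). None of the 33 primes tested shows any such pattern (for each of these groups the chance of that is below 10^-4), which rules them out. Hence G = C_3 x S_3 (6T5), of order 18.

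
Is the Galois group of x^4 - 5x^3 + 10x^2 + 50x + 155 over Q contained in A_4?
No

The polynomial is irreducible of degree 4 over Q. Its discriminant is 2680770125, which is not a perfect square. A Galois group lies in the alternating group exactly when the discriminant is a square in Q, so the Galois group (C_4) is not contained in A_4.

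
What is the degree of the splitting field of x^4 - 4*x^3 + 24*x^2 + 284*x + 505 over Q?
The degree of the splitting field over Q equals the order of the Galois group, so first determine the group. The polynomial is an irreducible quartic over Q and its discriminant is 30611001600 = 174960^2, a perfect square, so the Galois group is contained in A_4. The resolvent cubic y^3 - 24*y^2 - 3156*y - 40256 splits completely over Q, which gives the Klein four-group V_4. The Galois group V_4 (4T2) has order 4, so the splitting field has degree 4 over Q.

4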